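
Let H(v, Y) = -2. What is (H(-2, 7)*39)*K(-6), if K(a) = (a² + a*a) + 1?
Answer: -5694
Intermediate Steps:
K(a) = 1 + 2*a² (K(a) = (a² + a²) + 1 = 2*a² + 1 = 1 + 2*a²)
(H(-2, 7)*39)*K(-6) = (-2*39)*(1 + 2*(-6)²) = -78*(1 + 2*36) = -78*(1 + 72) = -78*73 = -5694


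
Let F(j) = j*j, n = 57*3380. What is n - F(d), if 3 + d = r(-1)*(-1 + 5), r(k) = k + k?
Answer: 192539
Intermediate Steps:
r(k) = 2*k
n = 192660
d = -11 (d = -3 + (2*(-1))*(-1 + 5) = -3 - 2*4 = -3 - 8 = -11)
F(j) = j²
n - F(d) = 192660 - 1*(-11)² = 192660 - 1*121 = 192660 - 121 = 192539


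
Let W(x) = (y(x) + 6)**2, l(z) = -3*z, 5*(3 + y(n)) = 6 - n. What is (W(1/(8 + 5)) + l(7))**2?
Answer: 217297081/17850625 ≈ 12.173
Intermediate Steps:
y(n) = -9/5 - n/5 (y(n) = -3 + (6 - n)/5 = -3 + (6/5 - n/5) = -9/5 - n/5)
W(x) = (21/5 - x/5)**2 (W(x) = ((-9/5 - x/5) + 6)**2 = (21/5 - x/5)**2)
(W(1/(8 + 5)) + l(7))**2 = ((-21 + 1/(8 + 5))**2/25 - 3*7)**2 = ((-21 + 1/13)**2/25 - 21)**2 = ((-272/13)**2/25 - 21)**2 = ((1/25)*(73984/169) - 21)**2 = (73984/4225 - 21)**2 = (-14741/4225)**2 = 217297081/17850625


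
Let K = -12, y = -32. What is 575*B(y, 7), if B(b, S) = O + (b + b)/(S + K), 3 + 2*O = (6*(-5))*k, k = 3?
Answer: -38755/2 ≈ -19378.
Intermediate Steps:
O = -93/2 (O = -3/2 + ((6*(-5))*3)/2 = -3/2 + (-30*3)/2 = -3/2 + (½)*(-90) = -3/2 - 45 = -93/2 ≈ -46.500)
B(b, S) = -93/2 + 2*b/(-12 + S) (B(b, S) = -93/2 + (b + b)/(S - 12) = -93/2 + (2*b)/(-12 + S) = -93/2 + 2*b/(-12 + S))
575*B(y, 7) = 575*((1116 - 93*7 + 4*(-32))/(2*(-12 + 7))) = 575*((½)*(1116 - 651 - 128)/(-5)) = 575*((½)*(-⅕)*337) = 575*(-337/10) = -38755/2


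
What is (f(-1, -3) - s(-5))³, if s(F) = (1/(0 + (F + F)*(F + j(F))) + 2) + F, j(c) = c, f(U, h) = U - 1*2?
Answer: -1/1000000 ≈ -1.0000e-6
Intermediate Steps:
f(U, h) = -2 + U (f(U, h) = U - 2 = -2 + U)
s(F) = 2 + F + 1/(4*F²) (s(F) = (1/(0 + (F + F)*(F + F)) + 2) + F = (1/(0 + (2*F)*(2*F)) + 2) + F = (1/(0 + 4*F²) + 2) + F = (1/(4*F²) + 2) + F = (2 + 1/(4*F²)) + F = 2 + F + 1/(4*F²))
(f(-1, -3) - s(-5))³ = ((-2 - 1) - (2 - 5 + (¼)/(-5)²))³ = (-3 - (2 - 5 + (¼)*(1/25)))³ = (-3 - (2 - 5 + 1/100))³ = (-3 - 1*(-299/100))³ = (-3 + 299/100)³ = (-1/100)³ = -1/1000000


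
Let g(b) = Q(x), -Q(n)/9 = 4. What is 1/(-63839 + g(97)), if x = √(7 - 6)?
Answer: -1/63875 ≈ -1.5656e-5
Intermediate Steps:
x = 1 (x = √1 = 1)
Q(n) = -36 (Q(n) = -9*4 = -36)
g(b) = -36
1/(-63839 + g(97)) = 1/(-63839 - 36) = 1/(-63875) = -1/63875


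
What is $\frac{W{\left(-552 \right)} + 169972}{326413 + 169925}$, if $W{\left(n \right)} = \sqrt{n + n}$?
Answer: $\frac{84986}{248169} + \frac{2 i \sqrt{69}}{248169} \approx 0.34245 + 6.6943 \cdot 10^{-5} i$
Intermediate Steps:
$W{\left(n \right)} = \sqrt{2} \sqrt{n}$ ($W{\left(n \right)} = \sqrt{2 n} = \sqrt{2} \sqrt{n}$)
$\frac{W{\left(-552 \right)} + 169972}{326413 + 169925} = \frac{\sqrt{2} \sqrt{-552} + 169972}{326413 + 169925} = \frac{\sqrt{2} \cdot 2 i \sqrt{138} + 169972}{496338} = \left(4 i \sqrt{69} + 169972\right) \frac{1}{496338} = \left(169972 + 4 i \sqrt{69}\right) \frac{1}{496338} = \frac{84986}{248169} + \frac{2 i \sqrt{69}}{248169}$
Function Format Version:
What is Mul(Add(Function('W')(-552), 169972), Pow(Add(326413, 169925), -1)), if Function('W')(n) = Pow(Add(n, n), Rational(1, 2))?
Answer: Add(Rational(84986, 248169), Mul(Rational(2, 248169), I, Pow(69, Rational(1, 2)))) ≈ Add(0.34245, Mul(6.6943e-5, I))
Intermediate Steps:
Function('W')(n) = Mul(Pow(2, Rational(1, 2)), Pow(n, Rational(1, 2))) (Function('W')(n) = Pow(Mul(2, n), Rational(1, 2)) = Mul(Pow(2, Rational(1, 2)), Pow(n, Rational(1, 2))))
Mul(Add(Function('W')(-552), 169972), Pow(Add(326413, 169925), -1)) = Mul(Add(Mul(Pow(2, Rational(1, 2)), Pow(-552, Rational(1, 2))), 169972), Pow(Add(326413, 169925), -1)) = Mul(Add(Mul(Pow(2, Rational(1, 2)), Mul(2, I, Pow(138, Rational(1, 2)))), 169972), Pow(496338, -1)) = Mul(Add(Mul(4, I, Pow(69, Rational(1, 2))), 169972), Rational(1, 496338)) = Mul(Add(169972, Mul(4, I, Pow(69, Rational(1, 2)))), Rational(1, 496338)) = Add(Rational(84986, 248169), Mul(Rational(2, 248169), I, Pow(69, Rational(1, 2))))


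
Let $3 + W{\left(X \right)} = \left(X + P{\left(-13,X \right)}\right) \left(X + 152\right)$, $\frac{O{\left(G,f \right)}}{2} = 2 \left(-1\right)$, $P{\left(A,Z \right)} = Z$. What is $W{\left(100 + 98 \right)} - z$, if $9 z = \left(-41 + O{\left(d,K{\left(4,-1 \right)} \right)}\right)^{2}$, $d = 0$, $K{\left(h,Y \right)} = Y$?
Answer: $138372$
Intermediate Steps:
$O{\left(G,f \right)} = -4$ ($O{\left(G,f \right)} = 2 \cdot 2 \left(-1\right) = 2 \left(-2\right) = -4$)
$z = 225$ ($z = \frac{\left(-41 - 4\right)^{2}}{9} = \frac{\left(-45\right)^{2}}{9} = \frac{1}{9} \cdot 2025 = 225$)
$W{\left(X \right)} = -3 + 2 X \left(152 + X\right)$ ($W{\left(X \right)} = -3 + \left(X + X\right) \left(X + 152\right) = -3 + 2 X \left(152 + X\right)$)
$W{\left(100 + 98 \right)} - z = \left(-3 + 2 \left(100 + 98\right)^{2} + 304 \left(100 + 98\right)\right) - 225 = \left(-3 + 2 \cdot 198^{2} + 304 \cdot 198\right) - 225 = \left(-3 + 2 \cdot 39204 + 60192\right) - 225 = \left(-3 + 78408 + 60192\right) - 225 = 138597 - 225 = 138372$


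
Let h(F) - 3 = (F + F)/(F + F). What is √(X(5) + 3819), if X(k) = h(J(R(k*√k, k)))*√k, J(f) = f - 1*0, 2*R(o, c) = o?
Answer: √(3819 + 4*√5) ≈ 61.870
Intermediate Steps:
R(o, c) = o/2
J(f) = f (J(f) = f + 0 = f)
h(F) = 4 (h(F) = 3 + (F + F)/(F + F) = 3 + (2*F)/((2*F)) = 3 + (2*F)*(1/(2*F)) = 3 + 1 = 4)
X(k) = 4*√k
√(X(5) + 3819) = √(4*√5 + 3819) = √(3819 + 4*√5)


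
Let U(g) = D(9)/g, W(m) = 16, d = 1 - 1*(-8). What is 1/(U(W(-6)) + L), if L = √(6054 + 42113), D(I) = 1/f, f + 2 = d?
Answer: -112/604206847 + 87808*√983/604206847 ≈ 0.0045563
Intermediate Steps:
d = 9 (d = 1 + 8 = 9)
f = 7 (f = -2 + 9 = 7)
D(I) = ⅐ (D(I) = 1/7 = ⅐)
L = 7*√983 (L = √48167 = 7*√983 ≈ 219.47)
U(g) = 1/(7*g)
1/(U(W(-6)) + L) = 1/((⅐)/16 + 7*√983) = 1/((⅐)*(1/16) + 7*√983) = 1/(1/112 + 7*√983)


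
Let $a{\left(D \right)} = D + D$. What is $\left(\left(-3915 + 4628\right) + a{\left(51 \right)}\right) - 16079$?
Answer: $-15264$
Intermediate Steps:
$a{\left(D \right)} = 2 D$
$\left(\left(-3915 + 4628\right) + a{\left(51 \right)}\right) - 16079 = \left(\left(-3915 + 4628\right) + 2 \cdot 51\right) - 16079 = \left(713 + 102\right) - 16079 = 815 - 16079 = -15264$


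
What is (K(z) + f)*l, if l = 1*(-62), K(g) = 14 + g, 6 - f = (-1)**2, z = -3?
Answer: -992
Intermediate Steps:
f = 5 (f = 6 - 1*(-1)**2 = 6 - 1*1 = 6 - 1 = 5)
l = -62
(K(z) + f)*l = ((14 - 3) + 5)*(-62) = (11 + 5)*(-62) = 16*(-62) = -992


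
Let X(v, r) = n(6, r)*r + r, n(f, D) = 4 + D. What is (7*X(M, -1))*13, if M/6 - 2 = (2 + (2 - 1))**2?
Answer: -364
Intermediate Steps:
M = 66 (M = 12 + 6*(2 + (2 - 1))**2 = 12 + 6*(2 + 1)**2 = 12 + 6*3**2 = 12 + 6*9 = 12 + 54 = 66)
X(v, r) = r + r*(4 + r) (X(v, r) = (4 + r)*r + r = r*(4 + r) + r = r + r*(4 + r))
(7*X(M, -1))*13 = (7*(-(5 - 1)))*13 = (7*(-1*4))*13 = (7*(-4))*13 = -28*13 = -364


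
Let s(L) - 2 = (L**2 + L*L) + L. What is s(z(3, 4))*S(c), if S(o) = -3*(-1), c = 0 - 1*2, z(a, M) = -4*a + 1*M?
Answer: 366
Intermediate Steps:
z(a, M) = M - 4*a (z(a, M) = -4*a + M = M - 4*a)
c = -2 (c = 0 - 2 = -2)
S(o) = 3
s(L) = 2 + L + 2*L**2 (s(L) = 2 + ((L**2 + L*L) + L) = 2 + ((L**2 + L**2) + L) = 2 + (2*L**2 + L) = 2 + (L + 2*L**2) = 2 + L + 2*L**2)
s(z(3, 4))*S(c) = (2 + (4 - 4*3) + 2*(4 - 4*3)**2)*3 = (2 + (4 - 12) + 2*(4 - 12)**2)*3 = (2 - 8 + 2*(-8)**2)*3 = (2 - 8 + 2*64)*3 = (2 - 8 + 128)*3 = 122*3 = 366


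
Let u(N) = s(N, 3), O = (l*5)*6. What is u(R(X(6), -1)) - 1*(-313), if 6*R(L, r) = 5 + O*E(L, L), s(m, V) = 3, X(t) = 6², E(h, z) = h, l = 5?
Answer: 316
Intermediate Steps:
O = 150 (O = (5*5)*6 = 25*6 = 150)
X(t) = 36
R(L, r) = ⅚ + 25*L (R(L, r) = (5 + 150*L)/6 = ⅚ + 25*L)
u(N) = 3
u(R(X(6), -1)) - 1*(-313) = 3 - 1*(-313) = 3 + 313 = 316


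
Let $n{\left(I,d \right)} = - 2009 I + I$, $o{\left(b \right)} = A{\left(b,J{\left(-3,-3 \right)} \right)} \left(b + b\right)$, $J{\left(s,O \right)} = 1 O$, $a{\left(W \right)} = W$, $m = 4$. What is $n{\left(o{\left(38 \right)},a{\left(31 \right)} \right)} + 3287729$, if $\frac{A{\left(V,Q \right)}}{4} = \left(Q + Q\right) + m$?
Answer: $4508593$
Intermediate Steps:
$J{\left(s,O \right)} = O$
$A{\left(V,Q \right)} = 16 + 8 Q$ ($A{\left(V,Q \right)} = 4 \left(\left(Q + Q\right) + 4\right) = 4 \left(2 Q + 4\right) = 4 \left(4 + 2 Q\right) = 16 + 8 Q$)
$o{\left(b \right)} = - 16 b$ ($o{\left(b \right)} = \left(16 + 8 \left(-3\right)\right) \left(b + b\right) = \left(16 - 24\right) 2 b = - 8 \cdot 2 b = - 16 b$)
$n{\left(I,d \right)} = - 2008 I$
$n{\left(o{\left(38 \right)},a{\left(31 \right)} \right)} + 3287729 = - 2008 \left(\left(-16\right) 38\right) + 3287729 = \left(-2008\right) \left(-608\right) + 3287729 = 1220864 + 3287729 = 4508593$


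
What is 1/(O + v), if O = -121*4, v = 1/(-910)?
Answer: -910/440441 ≈ -0.0020661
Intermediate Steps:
v = -1/910 ≈ -0.0010989
O = -484
1/(O + v) = 1/(-484 - 1/910) = 1/(-440441/910) = -910/440441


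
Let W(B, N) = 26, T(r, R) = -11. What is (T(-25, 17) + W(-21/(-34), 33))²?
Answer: 225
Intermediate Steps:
(T(-25, 17) + W(-21/(-34), 33))² = (-11 + 26)² = 15² = 225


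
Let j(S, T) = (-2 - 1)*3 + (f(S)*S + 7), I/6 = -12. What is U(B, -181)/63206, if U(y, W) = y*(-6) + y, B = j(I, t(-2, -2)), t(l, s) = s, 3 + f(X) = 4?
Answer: 185/31603 ≈ 0.0058539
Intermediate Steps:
f(X) = 1 (f(X) = -3 + 4 = 1)
I = -72 (I = 6*(-12) = -72)
j(S, T) = -2 + S (j(S, T) = (-2 - 1)*3 + (1*S + 7) = -3*3 + (S + 7) = -9 + (7 + S) = -2 + S)
B = -74 (B = -2 - 72 = -74)
U(y, W) = -5*y (U(y, W) = -6*y + y = -5*y)
U(B, -181)/63206 = -5*(-74)/63206 = 370*(1/63206) = 185/31603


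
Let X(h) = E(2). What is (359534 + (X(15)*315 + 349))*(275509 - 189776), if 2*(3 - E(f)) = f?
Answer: 30907861029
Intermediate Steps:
E(f) = 3 - f/2
X(h) = 2 (X(h) = 3 - 1/2*2 = 3 - 1 = 2)
(359534 + (X(15)*315 + 349))*(275509 - 189776) = (359534 + (2*315 + 349))*(275509 - 189776) = (359534 + (630 + 349))*85733 = (359534 + 979)*85733 = 360513*85733 = 30907861029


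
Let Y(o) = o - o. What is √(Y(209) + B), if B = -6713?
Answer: 7*I*√137 ≈ 81.933*I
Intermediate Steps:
Y(o) = 0
√(Y(209) + B) = √(0 - 6713) = √(-6713) = 7*I*√137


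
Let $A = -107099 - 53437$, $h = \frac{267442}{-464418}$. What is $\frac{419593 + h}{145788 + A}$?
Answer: $- \frac{24358284304}{856154583} \approx -28.451$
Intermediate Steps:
$h = - \frac{133721}{232209}$ ($h = 267442 \left(- \frac{1}{464418}\right) = - \frac{133721}{232209} \approx -0.57586$)
$A = -160536$
$\frac{419593 + h}{145788 + A} = \frac{419593 - \frac{133721}{232209}}{145788 - 160536} = \frac{97433137216}{232209 \left(-14748\right)} = \frac{97433137216}{232209} \left(- \frac{1}{14748}\right) = - \frac{24358284304}{856154583}$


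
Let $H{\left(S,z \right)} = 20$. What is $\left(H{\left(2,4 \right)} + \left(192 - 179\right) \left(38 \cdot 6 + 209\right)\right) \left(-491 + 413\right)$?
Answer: $-444678$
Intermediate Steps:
$\left(H{\left(2,4 \right)} + \left(192 - 179\right) \left(38 \cdot 6 + 209\right)\right) \left(-491 + 413\right) = \left(20 + \left(192 - 179\right) \left(38 \cdot 6 + 209\right)\right) \left(-491 + 413\right) = \left(20 + 13 \left(228 + 209\right)\right) \left(-78\right) = \left(20 + 13 \cdot 437\right) \left(-78\right) = \left(20 + 5681\right) \left(-78\right) = 5701 \left(-78\right) = -444678$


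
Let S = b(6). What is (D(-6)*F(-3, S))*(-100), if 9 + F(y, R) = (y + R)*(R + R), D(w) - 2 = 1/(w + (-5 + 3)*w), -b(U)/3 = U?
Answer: -161850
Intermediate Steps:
b(U) = -3*U
S = -18 (S = -3*6 = -18)
D(w) = 2 - 1/w (D(w) = 2 + 1/(w + (-5 + 3)*w) = 2 + 1/(w - 2*w) = 2 + 1/(-w) = 2 - 1/w)
F(y, R) = -9 + 2*R*(R + y) (F(y, R) = -9 + (y + R)*(R + R) = -9 + (R + y)*(2*R) = -9 + 2*R*(R + y))
(D(-6)*F(-3, S))*(-100) = ((2 - 1/(-6))*(-9 + 2*(-18)² + 2*(-18)*(-3)))*(-100) = ((2 - 1*(-⅙))*(-9 + 2*324 + 108))*(-100) = ((2 + ⅙)*(-9 + 648 + 108))*(-100) = ((13/6)*747)*(-100) = (3237/2)*(-100) = -161850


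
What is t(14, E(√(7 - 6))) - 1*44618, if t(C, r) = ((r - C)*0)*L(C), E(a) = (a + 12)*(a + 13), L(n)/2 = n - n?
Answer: -44618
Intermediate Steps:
L(n) = 0 (L(n) = 2*(n - n) = 2*0 = 0)
E(a) = (12 + a)*(13 + a)
t(C, r) = 0 (t(C, r) = ((r - C)*0)*0 = 0*0 = 0)
t(14, E(√(7 - 6))) - 1*44618 = 0 - 1*44618 = 0 - 44618 = -44618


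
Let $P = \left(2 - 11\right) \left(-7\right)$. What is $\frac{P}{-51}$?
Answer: $- \frac{21}{17} \approx -1.2353$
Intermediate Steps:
$P = 63$ ($P = \left(-9\right) \left(-7\right) = 63$)
$\frac{P}{-51} = \frac{1}{-51} \cdot 63 = \left(- \frac{1}{51}\right) 63 = - \frac{21}{17}$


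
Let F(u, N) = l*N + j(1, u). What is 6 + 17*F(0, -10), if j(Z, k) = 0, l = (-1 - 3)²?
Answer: -2714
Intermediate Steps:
l = 16 (l = (-4)² = 16)
F(u, N) = 16*N (F(u, N) = 16*N + 0 = 16*N)
6 + 17*F(0, -10) = 6 + 17*(16*(-10)) = 6 + 17*(-160) = 6 - 2720 = -2714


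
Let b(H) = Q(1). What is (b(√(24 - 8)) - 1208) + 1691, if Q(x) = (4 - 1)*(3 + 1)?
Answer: 495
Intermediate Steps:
Q(x) = 12 (Q(x) = 3*4 = 12)
b(H) = 12
(b(√(24 - 8)) - 1208) + 1691 = (12 - 1208) + 1691 = -1196 + 1691 = 495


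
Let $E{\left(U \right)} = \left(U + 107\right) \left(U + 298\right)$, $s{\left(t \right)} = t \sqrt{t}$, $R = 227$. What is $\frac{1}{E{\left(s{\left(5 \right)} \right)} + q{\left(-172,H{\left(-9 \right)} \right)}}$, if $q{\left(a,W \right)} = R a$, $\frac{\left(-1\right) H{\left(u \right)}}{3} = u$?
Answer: $- \frac{7033}{28959964} - \frac{2025 \sqrt{5}}{28959964} \approx -0.00039921$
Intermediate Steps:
$H{\left(u \right)} = - 3 u$
$q{\left(a,W \right)} = 227 a$
$s{\left(t \right)} = t^{\frac{3}{2}}$
$E{\left(U \right)} = \left(107 + U\right) \left(298 + U\right)$
$\frac{1}{E{\left(s{\left(5 \right)} \right)} + q{\left(-172,H{\left(-9 \right)} \right)}} = \frac{1}{\left(31886 + \left(5^{\frac{3}{2}}\right)^{2} + 405 \cdot 5^{\frac{3}{2}}\right) + 227 \left(-172\right)} = \frac{1}{\left(31886 + \left(5 \sqrt{5}\right)^{2} + 405 \cdot 5 \sqrt{5}\right) - 39044} = \frac{1}{\left(31886 + 125 + 2025 \sqrt{5}\right) - 39044} = \frac{1}{\left(32011 + 2025 \sqrt{5}\right) - 39044} = \frac{1}{-7033 + 2025 \sqrt{5}}$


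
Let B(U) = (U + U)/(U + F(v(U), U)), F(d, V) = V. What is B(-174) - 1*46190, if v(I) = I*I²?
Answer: -46189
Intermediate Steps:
v(I) = I³
B(U) = 1 (B(U) = (U + U)/(U + U) = (2*U)/((2*U)) = (2*U)*(1/(2*U)) = 1)
B(-174) - 1*46190 = 1 - 1*46190 = 1 - 46190 = -46189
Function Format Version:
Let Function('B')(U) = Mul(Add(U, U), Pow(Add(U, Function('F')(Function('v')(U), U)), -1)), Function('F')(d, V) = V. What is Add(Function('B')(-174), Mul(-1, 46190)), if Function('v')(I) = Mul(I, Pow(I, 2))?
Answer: -46189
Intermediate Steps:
Function('v')(I) = Pow(I, 3)
Function('B')(U) = 1 (Function('B')(U) = Mul(Add(U, U), Pow(Add(U, U), -1)) = Mul(Mul(2, U), Pow(Mul(2, U), -1)) = Mul(Mul(2, U), Mul(Rational(1, 2), Pow(U, -1))) = 1)
Add(Function('B')(-174), Mul(-1, 46190)) = Add(1, Mul(-1, 46190)) = Add(1, -46190) = -46189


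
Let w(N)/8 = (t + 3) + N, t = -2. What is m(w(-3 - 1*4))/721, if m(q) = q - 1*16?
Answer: -64/721 ≈ -0.088766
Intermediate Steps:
w(N) = 8 + 8*N (w(N) = 8*((-2 + 3) + N) = 8*(1 + N) = 8 + 8*N)
m(q) = -16 + q (m(q) = q - 16 = -16 + q)
m(w(-3 - 1*4))/721 = (-16 + (8 + 8*(-3 - 1*4)))/721 = (-16 + (8 + 8*(-3 - 4)))*(1/721) = (-16 + (8 + 8*(-7)))*(1/721) = (-16 + (8 - 56))*(1/721) = (-16 - 48)*(1/721) = -64*1/721 = -64/721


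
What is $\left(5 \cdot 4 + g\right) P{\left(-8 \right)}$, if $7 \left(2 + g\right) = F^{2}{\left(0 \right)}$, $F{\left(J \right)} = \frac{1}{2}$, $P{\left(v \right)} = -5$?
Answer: $- \frac{2525}{28} \approx -90.179$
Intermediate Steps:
$F{\left(J \right)} = \frac{1}{2}$
$g = - \frac{55}{28}$ ($g = -2 + \frac{1}{7 \cdot 4} = -2 + \frac{1}{7} \cdot \frac{1}{4} = -2 + \frac{1}{28} = - \frac{55}{28} \approx -1.9643$)
$\left(5 \cdot 4 + g\right) P{\left(-8 \right)} = \left(5 \cdot 4 - \frac{55}{28}\right) \left(-5\right) = \left(20 - \frac{55}{28}\right) \left(-5\right) = \frac{505}{28} \left(-5\right) = - \frac{2525}{28}$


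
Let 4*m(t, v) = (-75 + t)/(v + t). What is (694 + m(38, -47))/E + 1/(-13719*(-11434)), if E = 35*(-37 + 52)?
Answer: 654145048811/494118594900 ≈ 1.3239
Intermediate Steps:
m(t, v) = (-75 + t)/(4*(t + v)) (m(t, v) = ((-75 + t)/(v + t))/4 = ((-75 + t)/(t + v))/4 = (-75 + t)/(4*(t + v)))
E = 525 (E = 35*15 = 525)
(694 + m(38, -47))/E + 1/(-13719*(-11434)) = (694 + (-75 + 38)/(4*(38 - 47)))/525 + 1/(-13719*(-11434)) = (694 + (¼)*(-37)/(-9))*(1/525) - 1/13719*(-1/11434) = (694 + (¼)*(-⅑)*(-37))*(1/525) + 1/156863046 = (694 + 37/36)*(1/525) + 1/156863046 = (25021/36)*(1/525) + 1/156863046 = 25021/18900 + 1/156863046 = 654145048811/494118594900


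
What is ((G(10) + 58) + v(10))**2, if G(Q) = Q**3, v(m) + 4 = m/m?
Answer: 1113025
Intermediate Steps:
v(m) = -3 (v(m) = -4 + m/m = -4 + 1 = -3)
((G(10) + 58) + v(10))**2 = ((10**3 + 58) - 3)**2 = ((1000 + 58) - 3)**2 = (1058 - 3)**2 = 1055**2 = 1113025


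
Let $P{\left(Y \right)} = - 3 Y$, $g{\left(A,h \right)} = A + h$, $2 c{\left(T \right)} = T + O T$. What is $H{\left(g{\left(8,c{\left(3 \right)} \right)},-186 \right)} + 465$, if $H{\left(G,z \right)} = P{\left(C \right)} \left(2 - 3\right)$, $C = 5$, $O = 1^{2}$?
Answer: $480$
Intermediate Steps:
$O = 1$
$c{\left(T \right)} = T$ ($c{\left(T \right)} = \frac{T + 1 T}{2} = \frac{T + T}{2} = \frac{2 T}{2} = T$)
$H{\left(G,z \right)} = 15$ ($H{\left(G,z \right)} = \left(-3\right) 5 \left(2 - 3\right) = \left(-15\right) \left(-1\right) = 15$)
$H{\left(g{\left(8,c{\left(3 \right)} \right)},-186 \right)} + 465 = 15 + 465 = 480$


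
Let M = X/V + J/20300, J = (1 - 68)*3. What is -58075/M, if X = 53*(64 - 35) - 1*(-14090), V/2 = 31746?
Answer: -1559419736875/6343046 ≈ -2.4585e+5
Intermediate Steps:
V = 63492 (V = 2*31746 = 63492)
J = -201 (J = -67*3 = -201)
X = 15627 (X = 53*29 + 14090 = 1537 + 14090 = 15627)
M = 6343046/26851825 (M = 15627/63492 - 201/20300 = 15627*(1/63492) - 201*1/20300 = 5209/21164 - 201/20300 = 6343046/26851825 ≈ 0.23622)
-58075/M = -58075/6343046/26851825 = -58075*26851825/6343046 = -1559419736875/6343046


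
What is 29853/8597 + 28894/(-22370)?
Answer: 209704946/96157445 ≈ 2.1809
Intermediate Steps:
29853/8597 + 28894/(-22370) = 29853*(1/8597) + 28894*(-1/22370) = 29853/8597 - 14447/11185 = 209704946/96157445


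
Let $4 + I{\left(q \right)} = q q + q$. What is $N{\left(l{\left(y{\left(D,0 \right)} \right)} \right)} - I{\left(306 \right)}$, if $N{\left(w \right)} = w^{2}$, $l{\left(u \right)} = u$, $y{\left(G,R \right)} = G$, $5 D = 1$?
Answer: $- \frac{2348449}{25} \approx -93938.0$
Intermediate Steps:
$D = \frac{1}{5}$ ($D = \frac{1}{5} \cdot 1 = \frac{1}{5} \approx 0.2$)
$I{\left(q \right)} = -4 + q + q^{2}$ ($I{\left(q \right)} = -4 + \left(q q + q\right) = -4 + \left(q^{2} + q\right) = -4 + \left(q + q^{2}\right) = -4 + q + q^{2}$)
$N{\left(l{\left(y{\left(D,0 \right)} \right)} \right)} - I{\left(306 \right)} = \left(\frac{1}{5}\right)^{2} - \left(-4 + 306 + 306^{2}\right) = \frac{1}{25} - \left(-4 + 306 + 93636\right) = \frac{1}{25} - 93938 = - \frac{2348449}{25}$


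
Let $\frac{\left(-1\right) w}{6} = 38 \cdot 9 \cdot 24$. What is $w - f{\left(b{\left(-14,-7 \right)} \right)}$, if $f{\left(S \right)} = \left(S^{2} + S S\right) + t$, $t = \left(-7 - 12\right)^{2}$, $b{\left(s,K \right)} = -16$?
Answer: $-50121$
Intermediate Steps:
$t = 361$ ($t = \left(-19\right)^{2} = 361$)
$w = -49248$ ($w = - 6 \cdot 38 \cdot 9 \cdot 24 = - 6 \cdot 342 \cdot 24 = \left(-6\right) 8208 = -49248$)
$f{\left(S \right)} = 361 + 2 S^{2}$ ($f{\left(S \right)} = \left(S^{2} + S S\right) + 361 = \left(S^{2} + S^{2}\right) + 361 = 2 S^{2} + 361 = 361 + 2 S^{2}$)
$w - f{\left(b{\left(-14,-7 \right)} \right)} = -49248 - \left(361 + 2 \left(-16\right)^{2}\right) = -49248 - \left(361 + 2 \cdot 256\right) = -49248 - \left(361 + 512\right) = -49248 - 873 = -50121$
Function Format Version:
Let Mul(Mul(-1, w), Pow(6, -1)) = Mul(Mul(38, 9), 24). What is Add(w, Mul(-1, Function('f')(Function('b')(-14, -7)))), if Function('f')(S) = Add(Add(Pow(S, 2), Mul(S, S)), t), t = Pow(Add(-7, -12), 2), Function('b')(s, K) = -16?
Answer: -50121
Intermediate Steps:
t = 361 (t = Pow(-19, 2) = 361)
w = -49248 (w = Mul(-6, Mul(Mul(38, 9), 24)) = Mul(-6, Mul(342, 24)) = Mul(-6, 8208) = -49248)
Function('f')(S) = Add(361, Mul(2, Pow(S, 2))) (Function('f')(S) = Add(Add(Pow(S, 2), Mul(S, S)), 361) = Add(Add(Pow(S, 2), Pow(S, 2)), 361) = Add(Mul(2, Pow(S, 2)), 361) = Add(361, Mul(2, Pow(S, 2))))
Add(w, Mul(-1, Function('f')(Function('b')(-14, -7)))) = Add(-49248, Mul(-1, Add(361, Mul(2, Pow(-16, 2))))) = Add(-49248, Mul(-1, Add(361, Mul(2, 256)))) = Add(-49248, Mul(-1, Add(361, 512))) = Add(-49248, Mul(-1, 873)) = Add(-49248, -873) = -50121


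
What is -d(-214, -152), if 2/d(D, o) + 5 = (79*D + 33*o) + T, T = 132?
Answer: 2/21795 ≈ 9.1764e-5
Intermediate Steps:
d(D, o) = 2/(127 + 33*o + 79*D) (d(D, o) = 2/(-5 + ((79*D + 33*o) + 132)) = 2/(-5 + ((33*o + 79*D) + 132)) = 2/(-5 + (132 + 33*o + 79*D)) = 2/(127 + 33*o + 79*D))
-d(-214, -152) = -2/(127 + 33*(-152) + 79*(-214)) = -2/(127 - 5016 - 16906) = -2/(-21795) = -2*(-1)/21795 = -1*(-2/21795) = 2/21795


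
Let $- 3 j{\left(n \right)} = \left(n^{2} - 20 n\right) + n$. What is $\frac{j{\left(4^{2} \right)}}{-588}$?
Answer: $- \frac{4}{147} \approx -0.027211$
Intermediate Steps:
$j{\left(n \right)} = - \frac{n^{2}}{3} + \frac{19 n}{3}$ ($j{\left(n \right)} = - \frac{\left(n^{2} - 20 n\right) + n}{3} = - \frac{n^{2} - 19 n}{3} = - \frac{n^{2}}{3} + \frac{19 n}{3}$)
$\frac{j{\left(4^{2} \right)}}{-588} = \frac{\frac{1}{3} \cdot 4^{2} \left(19 - 4^{2}\right)}{-588} = \frac{1}{3} \cdot 16 \left(19 - 16\right) \left(- \frac{1}{588}\right) = \frac{1}{3} \cdot 16 \cdot 3 \left(- \frac{1}{588}\right) = 16 \left(- \frac{1}{588}\right) = - \frac{4}{147}$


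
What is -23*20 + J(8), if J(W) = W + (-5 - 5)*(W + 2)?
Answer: -552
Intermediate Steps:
J(W) = -20 - 9*W (J(W) = W - 10*(2 + W) = W + (-20 - 10*W) = -20 - 9*W)
-23*20 + J(8) = -23*20 + (-20 - 9*8) = -460 + (-20 - 72) = -460 - 92 = -552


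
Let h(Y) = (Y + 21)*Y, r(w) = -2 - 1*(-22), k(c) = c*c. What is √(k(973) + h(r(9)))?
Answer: √947549 ≈ 973.42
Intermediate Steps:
k(c) = c²
r(w) = 20 (r(w) = -2 + 22 = 20)
h(Y) = Y*(21 + Y) (h(Y) = (21 + Y)*Y = Y*(21 + Y))
√(k(973) + h(r(9))) = √(973² + 20*(21 + 20)) = √(946729 + 20*41) = √(946729 + 820) = √947549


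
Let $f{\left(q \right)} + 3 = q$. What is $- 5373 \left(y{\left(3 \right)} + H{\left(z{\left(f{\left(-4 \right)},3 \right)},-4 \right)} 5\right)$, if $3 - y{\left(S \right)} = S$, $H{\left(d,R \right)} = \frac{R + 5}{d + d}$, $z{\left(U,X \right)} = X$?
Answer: $- \frac{8955}{2} \approx -4477.5$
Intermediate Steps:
$f{\left(q \right)} = -3 + q$
$H{\left(d,R \right)} = \frac{5 + R}{2 d}$
$y{\left(S \right)} = 3 - S$
$- 5373 \left(y{\left(3 \right)} + H{\left(z{\left(f{\left(-4 \right)},3 \right)},-4 \right)} 5\right) = - 5373 \left(\left(3 - 3\right) + \frac{5 - 4}{2 \cdot 3} \cdot 5\right) = - 5373 \left(\left(3 - 3\right) + \frac{1}{2} \cdot \frac{1}{3} \cdot 1 \cdot 5\right) = - 5373 \left(0 + \frac{1}{6} \cdot 5\right) = - 5373 \left(0 + \frac{5}{6}\right) = \left(-5373\right) \frac{5}{6} = - \frac{8955}{2}$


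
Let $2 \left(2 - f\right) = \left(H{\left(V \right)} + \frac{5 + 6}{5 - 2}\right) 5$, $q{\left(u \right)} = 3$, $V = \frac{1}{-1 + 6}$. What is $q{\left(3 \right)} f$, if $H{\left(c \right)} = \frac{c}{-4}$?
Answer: $- \frac{169}{8} \approx -21.125$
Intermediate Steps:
$V = \frac{1}{5} \approx 0.2$
$H{\left(c \right)} = - \frac{c}{4}$ ($H{\left(c \right)} = c \left(- \frac{1}{4}\right) = - \frac{c}{4}$)
$f = - \frac{169}{24}$ ($f = 2 - \frac{\left(\left(- \frac{1}{4}\right) \frac{1}{5} + \frac{5 + 6}{5 - 2}\right) 5}{2} = 2 - \frac{\left(- \frac{1}{20} + \frac{11}{3}\right) 5}{2} = 2 - \frac{\frac{217}{60} \cdot 5}{2} = 2 - \frac{217}{24} = - \frac{169}{24} \approx -7.0417$)
$q{\left(3 \right)} f = 3 \left(- \frac{169}{24}\right) = - \frac{169}{8}$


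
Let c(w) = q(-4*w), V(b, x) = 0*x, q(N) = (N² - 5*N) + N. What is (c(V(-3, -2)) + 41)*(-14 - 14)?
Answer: -1148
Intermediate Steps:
q(N) = N² - 4*N
V(b, x) = 0
c(w) = -4*w*(-4 - 4*w) (c(w) = (-4*w)*(-4 - 4*w) = -4*w*(-4 - 4*w))
(c(V(-3, -2)) + 41)*(-14 - 14) = (16*0*(1 + 0) + 41)*(-14 - 14) = (16*0*1 + 41)*(-28) = (0 + 41)*(-28) = 41*(-28) = -1148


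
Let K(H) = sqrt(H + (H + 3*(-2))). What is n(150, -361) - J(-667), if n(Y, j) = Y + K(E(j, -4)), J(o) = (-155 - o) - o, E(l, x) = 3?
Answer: -1029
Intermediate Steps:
J(o) = -155 - 2*o
K(H) = sqrt(-6 + 2*H) (K(H) = sqrt(H + (H - 6)) = sqrt(H + (-6 + H)) = sqrt(-6 + 2*H))
n(Y, j) = Y (n(Y, j) = Y + sqrt(-6 + 2*3) = Y + sqrt(-6 + 6) = Y + sqrt(0) = Y + 0 = Y)
n(150, -361) - J(-667) = 150 - (-155 - 2*(-667)) = 150 - (-155 + 1334) = 150 - 1*1179 = 150 - 1179 = -1029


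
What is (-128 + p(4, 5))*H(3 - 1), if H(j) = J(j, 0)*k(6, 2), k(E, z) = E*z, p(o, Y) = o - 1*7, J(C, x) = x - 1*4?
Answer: 6288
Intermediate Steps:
J(C, x) = -4 + x (J(C, x) = x - 4 = -4 + x)
p(o, Y) = -7 + o (p(o, Y) = o - 7 = -7 + o)
H(j) = -48 (H(j) = (-4 + 0)*(6*2) = -4*12 = -48)
(-128 + p(4, 5))*H(3 - 1) = (-128 + (-7 + 4))*(-48) = (-128 - 3)*(-48) = -131*(-48) = 6288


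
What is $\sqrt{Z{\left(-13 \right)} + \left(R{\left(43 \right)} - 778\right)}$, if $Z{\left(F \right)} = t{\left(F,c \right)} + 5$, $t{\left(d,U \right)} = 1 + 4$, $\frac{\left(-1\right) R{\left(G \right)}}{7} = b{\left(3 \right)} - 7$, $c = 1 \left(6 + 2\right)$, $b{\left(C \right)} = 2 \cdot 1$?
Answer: $i \sqrt{733} \approx 27.074 i$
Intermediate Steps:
$b{\left(C \right)} = 2$
$c = 8$ ($c = 1 \cdot 8 = 8$)
$R{\left(G \right)} = 35$ ($R{\left(G \right)} = - 7 \left(2 - 7\right) = \left(-7\right) \left(-5\right) = 35$)
$t{\left(d,U \right)} = 5$
$Z{\left(F \right)} = 10$ ($Z{\left(F \right)} = 5 + 5 = 10$)
$\sqrt{Z{\left(-13 \right)} + \left(R{\left(43 \right)} - 778\right)} = \sqrt{10 + \left(35 - 778\right)} = \sqrt{10 - 743} = \sqrt{-733} = i \sqrt{733}$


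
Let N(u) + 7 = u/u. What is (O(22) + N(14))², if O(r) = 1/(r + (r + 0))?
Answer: 69169/1936 ≈ 35.728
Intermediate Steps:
O(r) = 1/(2*r) (O(r) = 1/(r + r) = 1/(2*r))
N(u) = -6 (N(u) = -7 + u/u = -7 + 1 = -6)
(O(22) + N(14))² = ((½)/22 - 6)² = ((½)*(1/22) - 6)² = (1/44 - 6)² = (-263/44)² = 69169/1936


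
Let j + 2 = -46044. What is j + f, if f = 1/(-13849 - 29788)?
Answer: -2009309303/43637 ≈ -46046.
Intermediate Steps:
j = -46046 (j = -2 - 46044 = -46046)
f = -1/43637 (f = 1/(-43637) = -1/43637 ≈ -2.2916e-5)
j + f = -46046 - 1/43637 = -2009309303/43637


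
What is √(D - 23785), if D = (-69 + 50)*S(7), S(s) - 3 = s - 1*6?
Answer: I*√23861 ≈ 154.47*I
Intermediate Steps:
S(s) = -3 + s (S(s) = 3 + (s - 1*6) = 3 + (s - 6) = 3 + (-6 + s) = -3 + s)
D = -76 (D = (-69 + 50)*(-3 + 7) = -19*4 = -76)
√(D - 23785) = √(-76 - 23785) = √(-23861) = I*√23861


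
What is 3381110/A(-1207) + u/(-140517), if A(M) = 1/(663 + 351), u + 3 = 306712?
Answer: 37058067818267/10809 ≈ 3.4284e+9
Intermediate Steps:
u = 306709 (u = -3 + 306712 = 306709)
A(M) = 1/1014
3381110/A(-1207) + u/(-140517) = 3381110/(1/1014) + 306709/(-140517) = 3381110*1014 + 306709*(-1/140517) = 3428445540 - 23593/10809 = 37058067818267/10809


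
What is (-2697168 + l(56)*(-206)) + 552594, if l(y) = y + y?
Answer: -2167646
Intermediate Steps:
l(y) = 2*y
(-2697168 + l(56)*(-206)) + 552594 = (-2697168 + (2*56)*(-206)) + 552594 = (-2697168 + 112*(-206)) + 552594 = (-2697168 - 23072) + 552594 = -2720240 + 552594 = -2167646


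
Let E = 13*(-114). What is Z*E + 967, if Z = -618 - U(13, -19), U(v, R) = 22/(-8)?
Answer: 1825535/2 ≈ 9.1277e+5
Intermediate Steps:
U(v, R) = -11/4 (U(v, R) = 22*(-⅛) = -11/4)
Z = -2461/4 (Z = -618 - 1*(-11/4) = -618 + 11/4 = -2461/4 ≈ -615.25)
E = -1482
Z*E + 967 = -2461/4*(-1482) + 967 = 1823601/2 + 967 = 1825535/2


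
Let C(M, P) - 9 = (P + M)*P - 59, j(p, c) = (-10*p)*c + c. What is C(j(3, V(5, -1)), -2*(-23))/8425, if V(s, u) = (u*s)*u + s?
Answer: -11274/8425 ≈ -1.3382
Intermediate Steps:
V(s, u) = s + s*u**2 (V(s, u) = (s*u)*u + s = s*u**2 + s = s + s*u**2)
j(p, c) = c - 10*c*p (j(p, c) = -10*c*p + c = c - 10*c*p)
C(M, P) = -50 + P*(M + P) (C(M, P) = 9 + ((P + M)*P - 59) = 9 + ((M + P)*P - 59) = 9 + (P*(M + P) - 59) = 9 + (-59 + P*(M + P)) = -50 + P*(M + P))
C(j(3, V(5, -1)), -2*(-23))/8425 = (-50 + (-2*(-23))**2 + ((5*(1 + (-1)**2))*(1 - 10*3))*(-2*(-23)))/8425 = (-50 + 46**2 + ((5*(1 + 1))*(1 - 30))*46)*(1/8425) = (-50 + 2116 + ((5*2)*(-29))*46)*(1/8425) = (-50 + 2116 + (10*(-29))*46)*(1/8425) = (-50 + 2116 - 290*46)*(1/8425) = (-50 + 2116 - 13340)*(1/8425) = -11274*1/8425 = -11274/8425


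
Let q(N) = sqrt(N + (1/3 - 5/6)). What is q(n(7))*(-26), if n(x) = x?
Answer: -13*sqrt(26) ≈ -66.287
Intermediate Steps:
q(N) = sqrt(-1/2 + N) (q(N) = sqrt(N + (1*(1/3) - 5*1/6)) = sqrt(N + (1/3 - 5/6)) = sqrt(N - 1/2) = sqrt(-1/2 + N))
q(n(7))*(-26) = (sqrt(-2 + 4*7)/2)*(-26) = (sqrt(-2 + 28)/2)*(-26) = (sqrt(26)/2)*(-26) = -13*sqrt(26)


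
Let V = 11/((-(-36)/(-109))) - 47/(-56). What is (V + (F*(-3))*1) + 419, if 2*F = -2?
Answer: 196325/504 ≈ 389.53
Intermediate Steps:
F = -1 (F = (½)*(-2) = -1)
V = -16363/504 (V = 11/((-(-36)*(-1)/109)) - 47*(-1/56) = 11/((-1*36/109)) + 47/56 = 11/(-36/109) + 47/56 = 11*(-109/36) + 47/56 = -1199/36 + 47/56 = -16363/504 ≈ -32.466)
(V + (F*(-3))*1) + 419 = (-16363/504 - 1*(-3)*1) + 419 = (-16363/504 + 3*1) + 419 = (-16363/504 + 3) + 419 = -14851/504 + 419 = 196325/504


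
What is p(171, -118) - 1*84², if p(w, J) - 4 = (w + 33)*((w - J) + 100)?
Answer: 72304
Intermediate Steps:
p(w, J) = 4 + (33 + w)*(100 + w - J) (p(w, J) = 4 + (w + 33)*((w - J) + 100) = 4 + (33 + w)*(100 + w - J))
p(171, -118) - 1*84² = (3304 + 171² - 33*(-118) + 133*171 - 1*(-118)*171) - 1*84² = (3304 + 29241 + 3894 + 22743 + 20178) - 1*7056 = 79360 - 7056 = 72304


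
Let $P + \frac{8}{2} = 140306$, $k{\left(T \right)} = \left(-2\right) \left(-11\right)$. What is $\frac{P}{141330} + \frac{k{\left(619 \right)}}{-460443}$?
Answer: $\frac{3588775807}{3615244955} \approx 0.99268$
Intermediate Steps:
$k{\left(T \right)} = 22$
$P = 140302$ ($P = -4 + 140306 = 140302$)
$\frac{P}{141330} + \frac{k{\left(619 \right)}}{-460443} = \frac{140302}{141330} + \frac{22}{-460443} = 140302 \cdot \frac{1}{141330} + 22 \left(- \frac{1}{460443}\right) = \frac{70151}{70665} - \frac{22}{460443} = \frac{3588775807}{3615244955}$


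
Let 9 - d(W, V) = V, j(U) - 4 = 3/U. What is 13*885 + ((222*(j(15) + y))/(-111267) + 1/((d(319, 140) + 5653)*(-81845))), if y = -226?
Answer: 192857710593018749/16762302710010 ≈ 11505.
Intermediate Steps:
j(U) = 4 + 3/U
d(W, V) = 9 - V
13*885 + ((222*(j(15) + y))/(-111267) + 1/((d(319, 140) + 5653)*(-81845))) = 13*885 + ((222*((4 + 3/15) - 226))/(-111267) + 1/(((9 - 1*140) + 5653)*(-81845))) = 11505 + ((222*((4 + 3*(1/15)) - 226))*(-1/111267) - 1/81845/((9 - 140) + 5653)) = 11505 + ((222*((4 + ⅕) - 226))*(-1/111267) - 1/81845/(-131 + 5653)) = 11505 + ((222*(21/5 - 226))*(-1/111267) - 1/81845/5522) = 11505 + ((222*(-1109/5))*(-1/111267) + (1/5522)*(-1/81845)) = 11505 + (-246198/5*(-1/111267) - 1/451948090) = 11505 + (82066/185445 - 1/451948090) = 11505 + 7417914353699/16762302710010 = 192857710593018749/16762302710010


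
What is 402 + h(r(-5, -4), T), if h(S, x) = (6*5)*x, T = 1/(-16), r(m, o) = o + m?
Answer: 3201/8 ≈ 400.13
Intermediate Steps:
r(m, o) = m + o
T = -1/16 ≈ -0.062500
h(S, x) = 30*x
402 + h(r(-5, -4), T) = 402 + 30*(-1/16) = 402 - 15/8 = 3201/8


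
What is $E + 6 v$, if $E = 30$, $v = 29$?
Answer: $204$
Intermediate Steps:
$E + 6 v = 30 + 6 \cdot 29 = 30 + 174 = 204$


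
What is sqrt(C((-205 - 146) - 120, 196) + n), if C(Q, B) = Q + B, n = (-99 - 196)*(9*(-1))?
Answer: 2*sqrt(595) ≈ 48.785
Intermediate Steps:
n = 2655 (n = -295*(-9) = 2655)
C(Q, B) = B + Q
sqrt(C((-205 - 146) - 120, 196) + n) = sqrt((196 + ((-205 - 146) - 120)) + 2655) = sqrt((196 + (-351 - 120)) + 2655) = sqrt((196 - 471) + 2655) = sqrt(-275 + 2655) = sqrt(2380) = 2*sqrt(595)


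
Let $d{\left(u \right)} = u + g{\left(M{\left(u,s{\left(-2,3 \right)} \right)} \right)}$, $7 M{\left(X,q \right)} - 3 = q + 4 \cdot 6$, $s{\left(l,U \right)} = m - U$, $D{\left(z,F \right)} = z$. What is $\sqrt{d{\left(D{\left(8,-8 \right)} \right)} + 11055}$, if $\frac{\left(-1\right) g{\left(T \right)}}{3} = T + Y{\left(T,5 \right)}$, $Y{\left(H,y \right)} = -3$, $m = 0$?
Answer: $\frac{2 \sqrt{135506}}{7} \approx 105.17$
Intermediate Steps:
$s{\left(l,U \right)} = - U$ ($s{\left(l,U \right)} = 0 - U = - U$)
$M{\left(X,q \right)} = \frac{27}{7} + \frac{q}{7}$ ($M{\left(X,q \right)} = \frac{3}{7} + \frac{q + 4 \cdot 6}{7} = \frac{3}{7} + \frac{q + 24}{7} = \frac{3}{7} + \frac{24 + q}{7} = \frac{3}{7} + \left(\frac{24}{7} + \frac{q}{7}\right) = \frac{27}{7} + \frac{q}{7}$)
$g{\left(T \right)} = 9 - 3 T$ ($g{\left(T \right)} = - 3 \left(T - 3\right) = - 3 \left(-3 + T\right) = 9 - 3 T$)
$d{\left(u \right)} = - \frac{9}{7} + u$ ($d{\left(u \right)} = u + \left(9 - 3 \left(\frac{27}{7} + \frac{\left(-1\right) 3}{7}\right)\right) = u + \left(9 - 3 \left(\frac{27}{7} + \frac{1}{7} \left(-3\right)\right)\right) = u + \left(9 - 3 \left(\frac{27}{7} - \frac{3}{7}\right)\right) = u + \left(9 - \frac{72}{7}\right) = u - \frac{9}{7} = - \frac{9}{7} + u$)
$\sqrt{d{\left(D{\left(8,-8 \right)} \right)} + 11055} = \sqrt{\left(- \frac{9}{7} + 8\right) + 11055} = \sqrt{\frac{47}{7} + 11055} = \sqrt{\frac{77432}{7}} = \frac{2 \sqrt{135506}}{7}$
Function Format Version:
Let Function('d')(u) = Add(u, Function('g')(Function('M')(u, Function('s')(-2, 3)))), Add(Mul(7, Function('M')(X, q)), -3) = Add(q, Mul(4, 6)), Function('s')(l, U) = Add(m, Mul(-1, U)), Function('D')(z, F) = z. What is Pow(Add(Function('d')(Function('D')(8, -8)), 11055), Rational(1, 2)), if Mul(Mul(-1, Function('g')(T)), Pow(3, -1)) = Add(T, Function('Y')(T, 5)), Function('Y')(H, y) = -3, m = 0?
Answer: Mul(Rational(2, 7), Pow(135506, Rational(1, 2))) ≈ 105.17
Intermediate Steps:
Function('s')(l, U) = Mul(-1, U) (Function('s')(l, U) = Add(0, Mul(-1, U)) = Mul(-1, U))
Function('M')(X, q) = Add(Rational(27, 7), Mul(Rational(1, 7), q)) (Function('M')(X, q) = Add(Rational(3, 7), Mul(Rational(1, 7), Add(q, Mul(4, 6)))) = Add(Rational(3, 7), Mul(Rational(1, 7), Add(q, 24))) = Add(Rational(3, 7), Mul(Rational(1, 7), Add(24, q))) = Add(Rational(3, 7), Add(Rational(24, 7), Mul(Rational(1, 7), q))) = Add(Rational(27, 7), Mul(Rational(1, 7), q)))
Function('g')(T) = Add(9, Mul(-3, T)) (Function('g')(T) = Mul(-3, Add(T, -3)) = Mul(-3, Add(-3, T)) = Add(9, Mul(-3, T)))
Function('d')(u) = Add(Rational(-9, 7), u) (Function('d')(u) = Add(u, Add(9, Mul(-3, Add(Rational(27, 7), Mul(Rational(1, 7), Mul(-1, 3)))))) = Add(u, Add(9, Mul(-3, Add(Rational(27, 7), Mul(Rational(1, 7), -3))))) = Add(u, Add(9, Mul(-3, Add(Rational(27, 7), Rational(-3, 7))))) = Add(u, Add(9, Mul(-3, Rational(24, 7)))) = Add(u, Add(9, Rational(-72, 7))) = Add(u, Rational(-9, 7)) = Add(Rational(-9, 7), u))
Pow(Add(Function('d')(Function('D')(8, -8)), 11055), Rational(1, 2)) = Pow(Add(Add(Rational(-9, 7), 8), 11055), Rational(1, 2)) = Pow(Add(Rational(47, 7), 11055), Rational(1, 2)) = Pow(Rational(77432, 7), Rational(1, 2)) = Mul(Rational(2, 7), Pow(135506, Rational(1, 2)))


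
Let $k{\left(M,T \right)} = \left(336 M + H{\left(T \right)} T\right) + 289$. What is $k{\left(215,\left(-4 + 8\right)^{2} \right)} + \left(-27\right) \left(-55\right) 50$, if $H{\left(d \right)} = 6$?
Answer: $146875$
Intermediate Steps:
$k{\left(M,T \right)} = 289 + 6 T + 336 M$ ($k{\left(M,T \right)} = \left(336 M + 6 T\right) + 289 = \left(6 T + 336 M\right) + 289 = 289 + 6 T + 336 M$)
$k{\left(215,\left(-4 + 8\right)^{2} \right)} + \left(-27\right) \left(-55\right) 50 = \left(289 + 6 \left(-4 + 8\right)^{2} + 336 \cdot 215\right) + \left(-27\right) \left(-55\right) 50 = \left(289 + 6 \cdot 4^{2} + 72240\right) + 1485 \cdot 50 = \left(289 + 6 \cdot 16 + 72240\right) + 74250 = \left(289 + 96 + 72240\right) + 74250 = 72625 + 74250 = 146875$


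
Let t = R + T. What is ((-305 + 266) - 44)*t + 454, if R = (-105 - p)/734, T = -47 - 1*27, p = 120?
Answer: 4860139/734 ≈ 6621.4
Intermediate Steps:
T = -74 (T = -47 - 27 = -74)
R = -225/734 (R = (-105 - 1*120)/734 = (-105 - 120)*(1/734) = -225*1/734 = -225/734 ≈ -0.30654)
t = -54541/734 (t = -225/734 - 74 = -54541/734 ≈ -74.307)
((-305 + 266) - 44)*t + 454 = ((-305 + 266) - 44)*(-54541/734) + 454 = (-39 - 44)*(-54541/734) + 454 = -83*(-54541/734) + 454 = 4526903/734 + 454 = 4860139/734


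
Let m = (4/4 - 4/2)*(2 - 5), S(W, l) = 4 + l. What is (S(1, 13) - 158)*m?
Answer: -423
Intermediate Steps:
m = 3 (m = (4*(1/4) - 4*1/2)*(-3) = (1 - 2)*(-3) = -1*(-3) = 3)
(S(1, 13) - 158)*m = ((4 + 13) - 158)*3 = (17 - 158)*3 = -141*3 = -423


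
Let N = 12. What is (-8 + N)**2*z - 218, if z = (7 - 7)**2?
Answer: -218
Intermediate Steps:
z = 0 (z = 0**2 = 0)
(-8 + N)**2*z - 218 = (-8 + 12)**2*0 - 218 = 4**2*0 - 218 = 16*0 - 218 = 0 - 218 = -218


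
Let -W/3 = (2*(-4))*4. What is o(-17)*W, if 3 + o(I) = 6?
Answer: 288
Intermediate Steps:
W = 96 (W = -3*2*(-4)*4 = -(-24)*4 = -3*(-32) = 96)
o(I) = 3 (o(I) = -3 + 6 = 3)
o(-17)*W = 3*96 = 288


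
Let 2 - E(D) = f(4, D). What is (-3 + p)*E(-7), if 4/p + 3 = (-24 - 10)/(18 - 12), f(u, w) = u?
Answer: 90/13 ≈ 6.9231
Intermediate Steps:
E(D) = -2 (E(D) = 2 - 1*4 = 2 - 4 = -2)
p = -6/13 (p = 4/(-3 + (-24 - 10)/(18 - 12)) = 4/(-3 - 34/6) = 4/(-3 - 34*1/6) = 4/(-3 - 17/3) = 4/(-26/3) = 4*(-3/26) = -6/13 ≈ -0.46154)
(-3 + p)*E(-7) = (-3 - 6/13)*(-2) = -45/13*(-2) = 90/13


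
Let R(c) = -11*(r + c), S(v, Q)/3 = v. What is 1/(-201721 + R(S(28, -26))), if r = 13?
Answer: -1/202788 ≈ -4.9313e-6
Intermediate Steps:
S(v, Q) = 3*v
R(c) = -143 - 11*c (R(c) = -11*(13 + c) = -143 - 11*c)
1/(-201721 + R(S(28, -26))) = 1/(-201721 + (-143 - 33*28)) = 1/(-201721 + (-143 - 11*84)) = 1/(-201721 + (-143 - 924)) = 1/(-201721 - 1067) = 1/(-202788) = -1/202788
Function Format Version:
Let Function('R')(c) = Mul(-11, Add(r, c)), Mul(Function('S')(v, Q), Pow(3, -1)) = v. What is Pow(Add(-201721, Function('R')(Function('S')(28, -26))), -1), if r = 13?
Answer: Rational(-1, 202788) ≈ -4.9313e-6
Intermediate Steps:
Function('S')(v, Q) = Mul(3, v)
Function('R')(c) = Add(-143, Mul(-11, c)) (Function('R')(c) = Mul(-11, Add(13, c)) = Add(-143, Mul(-11, c)))
Pow(Add(-201721, Function('R')(Function('S')(28, -26))), -1) = Pow(Add(-201721, Add(-143, Mul(-11, Mul(3, 28)))), -1) = Pow(Add(-201721, Add(-143, Mul(-11, 84))), -1) = Pow(Add(-201721, Add(-143, -924)), -1) = Pow(Add(-201721, -1067), -1) = Pow(-202788, -1) = Rational(-1, 202788)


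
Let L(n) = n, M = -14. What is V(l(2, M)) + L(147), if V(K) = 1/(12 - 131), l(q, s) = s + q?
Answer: 17492/119 ≈ 146.99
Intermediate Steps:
l(q, s) = q + s
V(K) = -1/119 (V(K) = 1/(-119) = -1/119)
V(l(2, M)) + L(147) = -1/119 + 147 = 17492/119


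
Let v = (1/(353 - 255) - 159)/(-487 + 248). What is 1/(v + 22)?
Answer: 23422/530865 ≈ 0.044120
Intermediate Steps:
v = 15581/23422 (v = (1/98 - 159)/(-239) = (1/98 - 159)*(-1/239) = -15581/98*(-1/239) = 15581/23422 ≈ 0.66523)
1/(v + 22) = 1/(15581/23422 + 22) = 1/(530865/23422) = 23422/530865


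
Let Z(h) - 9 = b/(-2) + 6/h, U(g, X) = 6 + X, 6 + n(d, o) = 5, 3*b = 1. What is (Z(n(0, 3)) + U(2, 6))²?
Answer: 7921/36 ≈ 220.03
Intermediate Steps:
b = ⅓ (b = (⅓)*1 = ⅓ ≈ 0.33333)
n(d, o) = -1 (n(d, o) = -6 + 5 = -1)
Z(h) = 53/6 + 6/h (Z(h) = 9 + ((⅓)/(-2) + 6/h) = 9 + ((⅓)*(-½) + 6/h) = 9 + (-⅙ + 6/h) = 53/6 + 6/h)
(Z(n(0, 3)) + U(2, 6))² = ((53/6 + 6/(-1)) + (6 + 6))² = ((53/6 + 6*(-1)) + 12)² = ((53/6 - 6) + 12)² = (17/6 + 12)² = (89/6)² = 7921/36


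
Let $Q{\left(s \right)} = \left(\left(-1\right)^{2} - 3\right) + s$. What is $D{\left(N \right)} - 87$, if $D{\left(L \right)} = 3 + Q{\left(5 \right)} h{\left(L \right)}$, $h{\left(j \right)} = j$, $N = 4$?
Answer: $-72$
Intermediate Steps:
$Q{\left(s \right)} = -2 + s$ ($Q{\left(s \right)} = \left(1 - 3\right) + s = -2 + s$)
$D{\left(L \right)} = 3 + 3 L$ ($D{\left(L \right)} = 3 + \left(-2 + 5\right) L = 3 + 3 L$)
$D{\left(N \right)} - 87 = \left(3 + 3 \cdot 4\right) - 87 = \left(3 + 12\right) - 87 = 15 - 87 = -72$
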